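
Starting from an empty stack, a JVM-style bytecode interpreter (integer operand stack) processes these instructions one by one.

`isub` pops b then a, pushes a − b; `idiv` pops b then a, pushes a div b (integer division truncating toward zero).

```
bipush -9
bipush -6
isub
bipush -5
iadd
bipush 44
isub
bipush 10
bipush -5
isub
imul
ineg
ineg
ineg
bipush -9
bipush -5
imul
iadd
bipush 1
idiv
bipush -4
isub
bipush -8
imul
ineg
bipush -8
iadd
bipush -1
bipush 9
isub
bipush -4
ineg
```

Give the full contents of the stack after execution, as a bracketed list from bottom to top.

bipush -9 → [-9]
bipush -6 → [-9, -6]
isub      → [-3]
bipush -5 → [-3, -5]
iadd      → [-8]
bipush 44 → [-8, 44]
isub      → [-52]
bipush 10 → [-52, 10]
bipush -5 → [-52, 10, -5]
isub      → [-52, 15]
imul      → [-780]
ineg      → [780]
ineg      → [-780]
ineg      → [780]
bipush -9 → [780, -9]
bipush -5 → [780, -9, -5]
imul      → [780, 45]
iadd      → [825]
bipush 1  → [825, 1]
idiv      → [825]
bipush -4 → [825, -4]
isub      → [829]
bipush -8 → [829, -8]
imul      → [-6632]
ineg      → [6632]
bipush -8 → [6632, -8]
iadd      → [6624]
bipush -1 → [6624, -1]
bipush 9  → [6624, -1, 9]
isub      → [6624, -10]
bipush -4 → [6624, -10, -4]
ineg      → [6624, -10, 4]

[6624, -10, 4]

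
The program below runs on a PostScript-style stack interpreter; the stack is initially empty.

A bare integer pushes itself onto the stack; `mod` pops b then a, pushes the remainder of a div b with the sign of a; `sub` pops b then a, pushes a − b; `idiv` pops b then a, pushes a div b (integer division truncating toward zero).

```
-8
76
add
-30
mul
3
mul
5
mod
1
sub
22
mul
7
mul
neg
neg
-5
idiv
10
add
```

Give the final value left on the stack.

-8    -8
76    -8 76
add   68
-30   68 -30
mul   -2040
3     -2040 3
mul   -6120
5     -6120 5
mod   0
1     0 1
sub   -1
22    -1 22
mul   -22
7     -22 7
mul   -154
neg   154
neg   -154
-5    -154 -5
idiv  30
10    30 10
add   40

40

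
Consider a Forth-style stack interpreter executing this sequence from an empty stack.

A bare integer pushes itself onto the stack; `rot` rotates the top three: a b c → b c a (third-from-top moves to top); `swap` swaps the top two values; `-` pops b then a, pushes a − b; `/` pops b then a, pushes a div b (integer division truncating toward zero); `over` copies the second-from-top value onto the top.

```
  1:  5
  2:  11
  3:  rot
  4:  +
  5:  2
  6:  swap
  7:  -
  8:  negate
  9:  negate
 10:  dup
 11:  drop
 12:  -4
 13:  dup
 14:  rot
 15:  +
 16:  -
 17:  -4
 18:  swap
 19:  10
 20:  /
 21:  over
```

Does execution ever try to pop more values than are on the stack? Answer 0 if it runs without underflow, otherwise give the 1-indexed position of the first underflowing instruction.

3

5  : [5]
11 : [5, 11]
rot  — needs 3 operands, stack has 2 → underflow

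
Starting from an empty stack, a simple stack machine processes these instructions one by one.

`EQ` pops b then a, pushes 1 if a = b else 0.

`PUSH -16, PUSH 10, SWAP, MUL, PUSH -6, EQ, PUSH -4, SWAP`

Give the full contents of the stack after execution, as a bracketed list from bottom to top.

[-4, 0]

PUSH -16 -> -16
PUSH 10  -> -16 10
SWAP     -> 10 -16
MUL      -> -160
PUSH -6  -> -160 -6
EQ       -> 0
PUSH -4  -> 0 -4
SWAP     -> -4 0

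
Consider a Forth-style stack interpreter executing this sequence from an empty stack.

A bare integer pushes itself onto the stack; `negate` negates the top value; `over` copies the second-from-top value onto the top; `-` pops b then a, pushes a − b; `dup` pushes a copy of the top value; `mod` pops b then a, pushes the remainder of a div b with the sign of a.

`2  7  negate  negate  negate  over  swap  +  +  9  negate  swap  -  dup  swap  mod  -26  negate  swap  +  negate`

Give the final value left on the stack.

-26

2      : [2]
7      : [2, 7]
negate : [2, -7]
negate : [2, 7]
negate : [2, -7]
over   : [2, -7, 2]
swap   : [2, 2, -7]
+      : [2, -5]
+      : [-3]
9      : [-3, 9]
negate : [-3, -9]
swap   : [-9, -3]
-      : [-6]
dup    : [-6, -6]
swap   : [-6, -6]
mod    : [0]
-26    : [0, -26]
negate : [0, 26]
swap   : [26, 0]
+      : [26]
negate : [-26]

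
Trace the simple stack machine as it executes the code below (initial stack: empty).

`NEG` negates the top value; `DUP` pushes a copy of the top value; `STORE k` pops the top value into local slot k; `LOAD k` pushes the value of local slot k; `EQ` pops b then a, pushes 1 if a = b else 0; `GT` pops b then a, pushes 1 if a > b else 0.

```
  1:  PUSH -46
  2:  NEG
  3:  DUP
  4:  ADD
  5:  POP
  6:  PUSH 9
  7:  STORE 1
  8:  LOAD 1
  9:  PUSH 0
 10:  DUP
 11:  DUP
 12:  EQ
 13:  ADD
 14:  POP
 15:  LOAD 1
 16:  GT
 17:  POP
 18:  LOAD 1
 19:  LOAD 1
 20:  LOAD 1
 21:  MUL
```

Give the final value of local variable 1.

9

PUSH -46 : [-46]
NEG      : [46]
DUP      : [46, 46]
ADD      : [92]
POP      : []
PUSH 9   : [9]
STORE 1  : []
LOAD 1   : [9]
PUSH 0   : [9, 0]
DUP      : [9, 0, 0]
DUP      : [9, 0, 0, 0]
EQ       : [9, 0, 1]
ADD      : [9, 1]
POP      : [9]
LOAD 1   : [9, 9]
GT       : [0]
POP      : []
LOAD 1   : [9]
LOAD 1   : [9, 9]
LOAD 1   : [9, 9, 9]
MUL      : [9, 81]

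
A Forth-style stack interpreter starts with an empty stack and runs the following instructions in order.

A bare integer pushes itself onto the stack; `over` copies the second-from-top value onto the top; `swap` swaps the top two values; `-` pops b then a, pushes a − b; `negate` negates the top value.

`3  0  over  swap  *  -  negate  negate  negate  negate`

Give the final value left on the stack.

3

3      → 3
0      → 3 0
over   → 3 0 3
swap   → 3 3 0
*      → 3 0
-      → 3
negate → -3
negate → 3
negate → -3
negate → 3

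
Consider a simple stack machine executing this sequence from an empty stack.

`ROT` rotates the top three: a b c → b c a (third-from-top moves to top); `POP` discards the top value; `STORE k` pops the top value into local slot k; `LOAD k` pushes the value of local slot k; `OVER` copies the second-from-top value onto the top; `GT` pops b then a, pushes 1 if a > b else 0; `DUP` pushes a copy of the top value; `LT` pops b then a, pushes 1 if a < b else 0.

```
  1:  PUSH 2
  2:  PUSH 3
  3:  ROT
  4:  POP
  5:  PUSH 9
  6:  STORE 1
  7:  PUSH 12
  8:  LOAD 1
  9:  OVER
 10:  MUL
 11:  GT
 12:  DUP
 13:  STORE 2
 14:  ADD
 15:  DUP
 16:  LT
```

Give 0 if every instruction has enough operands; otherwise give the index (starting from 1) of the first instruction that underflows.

3

PUSH 2 → [2]
PUSH 3 → [2, 3]
ROT  — needs 3 operands, stack has 2 → underflow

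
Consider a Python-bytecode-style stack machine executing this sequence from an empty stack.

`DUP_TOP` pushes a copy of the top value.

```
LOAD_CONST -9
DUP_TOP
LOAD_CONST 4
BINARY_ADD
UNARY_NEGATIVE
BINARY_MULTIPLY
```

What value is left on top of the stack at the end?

-45

LOAD_CONST -9   → [-9]
DUP_TOP         → [-9, -9]
LOAD_CONST 4    → [-9, -9, 4]
BINARY_ADD      → [-9, -5]
UNARY_NEGATIVE  → [-9, 5]
BINARY_MULTIPLY → [-45]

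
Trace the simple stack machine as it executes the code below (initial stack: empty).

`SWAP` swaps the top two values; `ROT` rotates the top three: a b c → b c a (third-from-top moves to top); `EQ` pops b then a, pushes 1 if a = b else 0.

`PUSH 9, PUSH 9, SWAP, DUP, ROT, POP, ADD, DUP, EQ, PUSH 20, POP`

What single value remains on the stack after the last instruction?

PUSH 9  -> [9]
PUSH 9  -> [9, 9]
SWAP    -> [9, 9]
DUP     -> [9, 9, 9]
ROT     -> [9, 9, 9]
POP     -> [9, 9]
ADD     -> [18]
DUP     -> [18, 18]
EQ      -> [1]
PUSH 20 -> [1, 20]
POP     -> [1]

1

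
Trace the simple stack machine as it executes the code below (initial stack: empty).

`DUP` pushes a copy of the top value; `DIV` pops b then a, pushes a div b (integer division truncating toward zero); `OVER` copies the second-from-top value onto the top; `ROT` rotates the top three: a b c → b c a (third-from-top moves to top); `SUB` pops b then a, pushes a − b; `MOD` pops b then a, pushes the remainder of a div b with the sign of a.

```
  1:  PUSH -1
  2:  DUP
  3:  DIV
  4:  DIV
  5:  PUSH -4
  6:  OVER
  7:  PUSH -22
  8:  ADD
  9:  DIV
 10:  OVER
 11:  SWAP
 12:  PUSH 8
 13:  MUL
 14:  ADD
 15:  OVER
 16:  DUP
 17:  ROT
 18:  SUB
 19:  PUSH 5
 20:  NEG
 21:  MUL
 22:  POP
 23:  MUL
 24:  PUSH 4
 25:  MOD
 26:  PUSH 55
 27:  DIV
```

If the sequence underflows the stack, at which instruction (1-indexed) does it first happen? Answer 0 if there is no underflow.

PUSH -1 -> -1
DUP     -> -1 -1
DIV     -> 1
DIV  — needs 2 operands, stack has 1 → underflow

4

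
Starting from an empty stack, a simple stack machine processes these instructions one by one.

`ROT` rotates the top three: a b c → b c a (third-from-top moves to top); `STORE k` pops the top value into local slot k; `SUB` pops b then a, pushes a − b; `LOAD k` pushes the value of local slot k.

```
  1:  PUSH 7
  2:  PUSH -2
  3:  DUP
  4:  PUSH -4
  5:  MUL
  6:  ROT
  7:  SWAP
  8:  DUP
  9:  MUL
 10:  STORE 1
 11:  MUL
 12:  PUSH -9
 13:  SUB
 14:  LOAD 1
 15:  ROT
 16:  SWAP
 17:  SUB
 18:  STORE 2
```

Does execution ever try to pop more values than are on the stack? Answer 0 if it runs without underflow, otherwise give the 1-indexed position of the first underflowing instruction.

15

PUSH 7  : [7]
PUSH -2 : [7, -2]
DUP     : [7, -2, -2]
PUSH -4 : [7, -2, -2, -4]
MUL     : [7, -2, 8]
ROT     : [-2, 8, 7]
SWAP    : [-2, 7, 8]
DUP     : [-2, 7, 8, 8]
MUL     : [-2, 7, 64]
STORE 1 : [-2, 7]
MUL     : [-14]
PUSH -9 : [-14, -9]
SUB     : [-5]
LOAD 1  : [-5, 64]
ROT  — needs 3 operands, stack has 2 → underflow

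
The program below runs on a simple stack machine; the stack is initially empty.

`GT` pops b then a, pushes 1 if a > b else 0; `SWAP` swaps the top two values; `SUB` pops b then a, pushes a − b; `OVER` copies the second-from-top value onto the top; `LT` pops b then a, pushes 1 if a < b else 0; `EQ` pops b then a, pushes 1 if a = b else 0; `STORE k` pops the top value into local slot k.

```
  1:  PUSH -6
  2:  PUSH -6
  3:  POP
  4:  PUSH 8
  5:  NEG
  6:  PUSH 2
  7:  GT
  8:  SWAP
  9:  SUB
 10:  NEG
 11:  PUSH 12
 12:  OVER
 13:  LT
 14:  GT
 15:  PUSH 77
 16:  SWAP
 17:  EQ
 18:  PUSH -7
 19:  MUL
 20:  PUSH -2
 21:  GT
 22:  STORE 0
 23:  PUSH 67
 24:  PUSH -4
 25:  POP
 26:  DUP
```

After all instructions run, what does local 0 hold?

PUSH -6  [-6]
PUSH -6  [-6, -6]
POP      [-6]
PUSH 8   [-6, 8]
NEG      [-6, -8]
PUSH 2   [-6, -8, 2]
GT       [-6, 0]
SWAP     [0, -6]
SUB      [6]
NEG      [-6]
PUSH 12  [-6, 12]
OVER     [-6, 12, -6]
LT       [-6, 0]
GT       [0]
PUSH 77  [0, 77]
SWAP     [77, 0]
EQ       [0]
PUSH -7  [0, -7]
MUL      [0]
PUSH -2  [0, -2]
GT       [1]
STORE 0  []
PUSH 67  [67]
PUSH -4  [67, -4]
POP      [67]
DUP      [67, 67]

1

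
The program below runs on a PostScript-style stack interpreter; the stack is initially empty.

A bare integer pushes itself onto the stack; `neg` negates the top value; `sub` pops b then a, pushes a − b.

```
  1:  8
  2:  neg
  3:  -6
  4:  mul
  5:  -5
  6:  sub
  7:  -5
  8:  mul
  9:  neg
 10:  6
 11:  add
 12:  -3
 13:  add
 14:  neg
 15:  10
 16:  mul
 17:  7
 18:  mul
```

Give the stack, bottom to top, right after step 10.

8   -> [8]
neg -> [-8]
-6  -> [-8, -6]
mul -> [48]
-5  -> [48, -5]
sub -> [53]
-5  -> [53, -5]
mul -> [-265]
neg -> [265]
6   -> [265, 6]

[265, 6]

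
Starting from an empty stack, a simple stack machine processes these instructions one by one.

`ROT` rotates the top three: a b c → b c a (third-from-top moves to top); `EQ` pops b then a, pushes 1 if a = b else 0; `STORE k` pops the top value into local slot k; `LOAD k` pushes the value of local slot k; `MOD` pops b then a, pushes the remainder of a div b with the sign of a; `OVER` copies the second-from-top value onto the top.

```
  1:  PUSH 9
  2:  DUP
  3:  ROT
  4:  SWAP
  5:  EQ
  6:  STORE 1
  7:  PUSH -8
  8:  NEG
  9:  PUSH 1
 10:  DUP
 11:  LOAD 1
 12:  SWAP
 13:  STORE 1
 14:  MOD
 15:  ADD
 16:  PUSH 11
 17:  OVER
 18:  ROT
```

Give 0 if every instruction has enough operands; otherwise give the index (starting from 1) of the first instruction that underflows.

PUSH 9  9
DUP     9 9
ROT  — needs 3 operands, stack has 2 → underflow

3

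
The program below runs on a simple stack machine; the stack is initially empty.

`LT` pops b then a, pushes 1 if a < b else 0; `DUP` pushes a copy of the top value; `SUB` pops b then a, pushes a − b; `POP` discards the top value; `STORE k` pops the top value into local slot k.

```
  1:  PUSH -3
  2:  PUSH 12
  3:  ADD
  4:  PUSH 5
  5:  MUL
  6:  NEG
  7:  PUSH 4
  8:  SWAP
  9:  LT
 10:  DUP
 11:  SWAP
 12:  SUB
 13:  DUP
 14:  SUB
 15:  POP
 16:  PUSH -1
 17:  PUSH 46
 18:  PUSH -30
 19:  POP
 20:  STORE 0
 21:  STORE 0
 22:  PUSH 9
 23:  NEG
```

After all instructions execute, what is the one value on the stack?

PUSH -3  : [-3]
PUSH 12  : [-3, 12]
ADD      : [9]
PUSH 5   : [9, 5]
MUL      : [45]
NEG      : [-45]
PUSH 4   : [-45, 4]
SWAP     : [4, -45]
LT       : [0]
DUP      : [0, 0]
SWAP     : [0, 0]
SUB      : [0]
DUP      : [0, 0]
SUB      : [0]
POP      : []
PUSH -1  : [-1]
PUSH 46  : [-1, 46]
PUSH -30 : [-1, 46, -30]
POP      : [-1, 46]
STORE 0  : [-1]
STORE 0  : []
PUSH 9   : [9]
NEG      : [-9]

-9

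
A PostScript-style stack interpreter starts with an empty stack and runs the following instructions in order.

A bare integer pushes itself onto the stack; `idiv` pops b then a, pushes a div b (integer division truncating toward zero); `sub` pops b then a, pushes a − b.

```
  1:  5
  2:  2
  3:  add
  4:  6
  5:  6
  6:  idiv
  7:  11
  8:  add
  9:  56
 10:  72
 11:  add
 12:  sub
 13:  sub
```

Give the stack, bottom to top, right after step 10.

5    -> [5]
2    -> [5, 2]
add  -> [7]
6    -> [7, 6]
6    -> [7, 6, 6]
idiv -> [7, 1]
11   -> [7, 1, 11]
add  -> [7, 12]
56   -> [7, 12, 56]
72   -> [7, 12, 56, 72]

[7, 12, 56, 72]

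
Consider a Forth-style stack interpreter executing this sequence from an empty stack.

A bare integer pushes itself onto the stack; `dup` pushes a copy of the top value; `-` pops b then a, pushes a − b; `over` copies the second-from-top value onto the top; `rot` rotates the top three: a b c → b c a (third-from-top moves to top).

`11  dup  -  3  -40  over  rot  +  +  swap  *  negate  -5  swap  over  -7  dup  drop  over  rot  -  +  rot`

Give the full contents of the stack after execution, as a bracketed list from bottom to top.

[0, -7, -5]

11      [11]
dup     [11, 11]
-       [0]
3       [0, 3]
-40     [0, 3, -40]
over    [0, 3, -40, 3]
rot     [0, -40, 3, 3]
+       [0, -40, 6]
+       [0, -34]
swap    [-34, 0]
*       [0]
negate  [0]
-5      [0, -5]
swap    [-5, 0]
over    [-5, 0, -5]
-7      [-5, 0, -5, -7]
dup     [-5, 0, -5, -7, -7]
drop    [-5, 0, -5, -7]
over    [-5, 0, -5, -7, -5]
rot     [-5, 0, -7, -5, -5]
-       [-5, 0, -7, 0]
+       [-5, 0, -7]
rot     [0, -7, -5]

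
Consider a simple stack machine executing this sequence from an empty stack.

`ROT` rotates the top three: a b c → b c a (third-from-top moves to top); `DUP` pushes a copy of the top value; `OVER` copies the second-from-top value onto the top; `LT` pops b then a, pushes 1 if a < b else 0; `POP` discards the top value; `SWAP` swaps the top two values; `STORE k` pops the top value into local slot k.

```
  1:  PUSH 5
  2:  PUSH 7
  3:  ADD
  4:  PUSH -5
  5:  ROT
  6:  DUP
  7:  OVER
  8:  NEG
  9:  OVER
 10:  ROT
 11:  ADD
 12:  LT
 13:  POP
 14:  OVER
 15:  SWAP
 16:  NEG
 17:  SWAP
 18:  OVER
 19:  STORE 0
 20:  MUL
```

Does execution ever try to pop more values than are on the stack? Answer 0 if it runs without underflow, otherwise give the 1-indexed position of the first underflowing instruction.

5

PUSH 5  → 5
PUSH 7  → 5 7
ADD     → 12
PUSH -5 → 12 -5
ROT  — needs 3 operands, stack has 2 → underflow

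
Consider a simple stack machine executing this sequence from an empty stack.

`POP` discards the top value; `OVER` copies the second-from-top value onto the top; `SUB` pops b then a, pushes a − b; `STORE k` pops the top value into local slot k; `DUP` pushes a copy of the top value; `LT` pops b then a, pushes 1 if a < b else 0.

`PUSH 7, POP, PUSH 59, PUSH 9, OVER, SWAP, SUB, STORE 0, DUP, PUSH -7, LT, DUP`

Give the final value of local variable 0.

50

PUSH 7   [7]
POP      []
PUSH 59  [59]
PUSH 9   [59, 9]
OVER     [59, 9, 59]
SWAP     [59, 59, 9]
SUB      [59, 50]
STORE 0  [59]
DUP      [59, 59]
PUSH -7  [59, 59, -7]
LT       [59, 0]
DUP      [59, 0, 0]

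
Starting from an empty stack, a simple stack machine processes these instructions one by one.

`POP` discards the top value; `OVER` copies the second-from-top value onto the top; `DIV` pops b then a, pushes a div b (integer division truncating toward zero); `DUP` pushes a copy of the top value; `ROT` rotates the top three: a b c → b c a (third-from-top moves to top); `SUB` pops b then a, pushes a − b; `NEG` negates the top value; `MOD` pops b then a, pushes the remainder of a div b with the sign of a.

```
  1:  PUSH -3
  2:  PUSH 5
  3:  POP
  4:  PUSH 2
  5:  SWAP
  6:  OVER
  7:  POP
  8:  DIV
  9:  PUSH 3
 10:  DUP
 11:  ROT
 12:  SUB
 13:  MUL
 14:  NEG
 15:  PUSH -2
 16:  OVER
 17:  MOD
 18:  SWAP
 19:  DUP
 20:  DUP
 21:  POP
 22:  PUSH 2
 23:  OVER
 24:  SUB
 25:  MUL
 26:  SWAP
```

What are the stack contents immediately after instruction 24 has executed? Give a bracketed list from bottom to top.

[-2, -9, -9, 11]

PUSH -3 -> -3
PUSH 5  -> -3 5
POP     -> -3
PUSH 2  -> -3 2
SWAP    -> 2 -3
OVER    -> 2 -3 2
POP     -> 2 -3
DIV     -> 0
PUSH 3  -> 0 3
DUP     -> 0 3 3
ROT     -> 3 3 0
SUB     -> 3 3
MUL     -> 9
NEG     -> -9
PUSH -2 -> -9 -2
OVER    -> -9 -2 -9
MOD     -> -9 -2
SWAP    -> -2 -9
DUP     -> -2 -9 -9
DUP     -> -2 -9 -9 -9
POP     -> -2 -9 -9
PUSH 2  -> -2 -9 -9 2
OVER    -> -2 -9 -9 2 -9
SUB     -> -2 -9 -9 11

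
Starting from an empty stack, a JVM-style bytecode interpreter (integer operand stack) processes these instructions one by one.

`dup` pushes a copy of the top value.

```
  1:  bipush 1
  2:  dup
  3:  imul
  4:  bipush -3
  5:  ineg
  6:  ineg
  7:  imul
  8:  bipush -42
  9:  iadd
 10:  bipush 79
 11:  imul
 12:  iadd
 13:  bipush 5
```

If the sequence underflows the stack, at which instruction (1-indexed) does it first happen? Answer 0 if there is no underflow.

bipush 1   → [1]
dup        → [1, 1]
imul       → [1]
bipush -3  → [1, -3]
ineg       → [1, 3]
ineg       → [1, -3]
imul       → [-3]
bipush -42 → [-3, -42]
iadd       → [-45]
bipush 79  → [-45, 79]
imul       → [-3555]
iadd  — needs 2 operands, stack has 1 → underflow

12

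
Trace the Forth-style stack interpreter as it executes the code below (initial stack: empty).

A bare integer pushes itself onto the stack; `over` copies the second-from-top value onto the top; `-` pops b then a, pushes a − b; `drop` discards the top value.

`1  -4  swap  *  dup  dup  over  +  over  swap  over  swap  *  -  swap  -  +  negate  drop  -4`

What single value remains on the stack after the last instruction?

1      -> [1]
-4     -> [1, -4]
swap   -> [-4, 1]
*      -> [-4]
dup    -> [-4, -4]
dup    -> [-4, -4, -4]
over   -> [-4, -4, -4, -4]
+      -> [-4, -4, -8]
over   -> [-4, -4, -8, -4]
swap   -> [-4, -4, -4, -8]
over   -> [-4, -4, -4, -8, -4]
swap   -> [-4, -4, -4, -4, -8]
*      -> [-4, -4, -4, 32]
-      -> [-4, -4, -36]
swap   -> [-4, -36, -4]
-      -> [-4, -32]
+      -> [-36]
negate -> [36]
drop   -> []
-4     -> [-4]

-4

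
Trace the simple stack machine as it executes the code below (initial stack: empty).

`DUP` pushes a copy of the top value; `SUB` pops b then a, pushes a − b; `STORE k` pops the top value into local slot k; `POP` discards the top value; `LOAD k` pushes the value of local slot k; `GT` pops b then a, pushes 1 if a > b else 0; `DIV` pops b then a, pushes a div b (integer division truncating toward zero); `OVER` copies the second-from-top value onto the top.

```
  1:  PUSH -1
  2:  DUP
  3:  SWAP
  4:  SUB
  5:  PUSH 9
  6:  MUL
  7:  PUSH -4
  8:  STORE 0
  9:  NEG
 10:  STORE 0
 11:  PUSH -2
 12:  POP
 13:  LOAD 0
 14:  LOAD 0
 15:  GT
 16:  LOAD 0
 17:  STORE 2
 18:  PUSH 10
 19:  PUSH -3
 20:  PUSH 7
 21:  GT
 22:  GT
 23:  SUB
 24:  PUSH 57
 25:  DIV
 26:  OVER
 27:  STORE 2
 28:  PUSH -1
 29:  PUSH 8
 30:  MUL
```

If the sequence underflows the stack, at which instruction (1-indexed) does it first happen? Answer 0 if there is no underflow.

PUSH -1 → [-1]
DUP     → [-1, -1]
SWAP    → [-1, -1]
SUB     → [0]
PUSH 9  → [0, 9]
MUL     → [0]
PUSH -4 → [0, -4]
STORE 0 → [0]
NEG     → [0]
STORE 0 → []
PUSH -2 → [-2]
POP     → []
LOAD 0  → [0]
LOAD 0  → [0, 0]
GT      → [0]
LOAD 0  → [0, 0]
STORE 2 → [0]
PUSH 10 → [0, 10]
PUSH -3 → [0, 10, -3]
PUSH 7  → [0, 10, -3, 7]
GT      → [0, 10, 0]
GT      → [0, 1]
SUB     → [-1]
PUSH 57 → [-1, 57]
DIV     → [0]
OVER  — needs 2 operands, stack has 1 → underflow

26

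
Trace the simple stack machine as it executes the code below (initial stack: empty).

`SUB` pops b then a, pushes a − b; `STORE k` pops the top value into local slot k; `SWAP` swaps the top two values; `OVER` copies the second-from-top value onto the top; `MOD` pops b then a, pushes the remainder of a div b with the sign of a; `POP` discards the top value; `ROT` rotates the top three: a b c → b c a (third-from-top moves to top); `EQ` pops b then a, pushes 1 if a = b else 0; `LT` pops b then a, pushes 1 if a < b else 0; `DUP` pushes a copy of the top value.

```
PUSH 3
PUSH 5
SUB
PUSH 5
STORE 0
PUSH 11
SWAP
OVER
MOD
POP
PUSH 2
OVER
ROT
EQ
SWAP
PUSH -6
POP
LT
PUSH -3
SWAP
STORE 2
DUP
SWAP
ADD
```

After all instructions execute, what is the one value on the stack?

PUSH 3  → 3
PUSH 5  → 3 5
SUB     → -2
PUSH 5  → -2 5
STORE 0 → -2
PUSH 11 → -2 11
SWAP    → 11 -2
OVER    → 11 -2 11
MOD     → 11 -2
POP     → 11
PUSH 2  → 11 2
OVER    → 11 2 11
ROT     → 2 11 11
EQ      → 2 1
SWAP    → 1 2
PUSH -6 → 1 2 -6
POP     → 1 2
LT      → 1
PUSH -3 → 1 -3
SWAP    → -3 1
STORE 2 → -3
DUP     → -3 -3
SWAP    → -3 -3
ADD     → -6

-6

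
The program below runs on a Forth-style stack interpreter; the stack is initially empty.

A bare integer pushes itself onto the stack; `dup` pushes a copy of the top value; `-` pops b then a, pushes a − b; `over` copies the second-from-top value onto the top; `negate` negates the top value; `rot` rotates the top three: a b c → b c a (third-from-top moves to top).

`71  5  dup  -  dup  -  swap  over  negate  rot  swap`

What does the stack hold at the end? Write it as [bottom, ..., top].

[71, 0, 0]

71     : [71]
5      : [71, 5]
dup    : [71, 5, 5]
-      : [71, 0]
dup    : [71, 0, 0]
-      : [71, 0]
swap   : [0, 71]
over   : [0, 71, 0]
negate : [0, 71, 0]
rot    : [71, 0, 0]
swap   : [71, 0, 0]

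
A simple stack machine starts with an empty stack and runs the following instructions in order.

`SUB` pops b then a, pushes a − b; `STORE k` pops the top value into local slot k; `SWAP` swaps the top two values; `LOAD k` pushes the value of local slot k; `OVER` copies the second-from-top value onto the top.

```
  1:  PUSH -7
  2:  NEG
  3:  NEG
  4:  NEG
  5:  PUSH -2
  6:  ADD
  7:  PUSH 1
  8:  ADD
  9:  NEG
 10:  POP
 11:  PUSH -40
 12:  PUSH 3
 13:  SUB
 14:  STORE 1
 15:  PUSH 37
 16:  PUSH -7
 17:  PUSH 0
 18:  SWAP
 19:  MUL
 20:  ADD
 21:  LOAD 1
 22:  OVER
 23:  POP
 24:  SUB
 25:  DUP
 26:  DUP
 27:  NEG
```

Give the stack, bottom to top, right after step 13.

[-43]

PUSH -7  -> -7
NEG      -> 7
NEG      -> -7
NEG      -> 7
PUSH -2  -> 7 -2
ADD      -> 5
PUSH 1   -> 5 1
ADD      -> 6
NEG      -> -6
POP      -> (empty)
PUSH -40 -> -40
PUSH 3   -> -40 3
SUB      -> -43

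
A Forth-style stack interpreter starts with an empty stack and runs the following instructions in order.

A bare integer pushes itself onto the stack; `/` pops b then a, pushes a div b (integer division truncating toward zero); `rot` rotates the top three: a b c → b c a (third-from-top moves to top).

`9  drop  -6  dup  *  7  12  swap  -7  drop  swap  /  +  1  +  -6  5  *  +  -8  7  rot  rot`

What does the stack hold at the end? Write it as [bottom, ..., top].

9    -> 9
drop -> (empty)
-6   -> -6
dup  -> -6 -6
*    -> 36
7    -> 36 7
12   -> 36 7 12
swap -> 36 12 7
-7   -> 36 12 7 -7
drop -> 36 12 7
swap -> 36 7 12
/    -> 36 0
+    -> 36
1    -> 36 1
+    -> 37
-6   -> 37 -6
5    -> 37 -6 5
*    -> 37 -30
+    -> 7
-8   -> 7 -8
7    -> 7 -8 7
rot  -> -8 7 7
rot  -> 7 7 -8

[7, 7, -8]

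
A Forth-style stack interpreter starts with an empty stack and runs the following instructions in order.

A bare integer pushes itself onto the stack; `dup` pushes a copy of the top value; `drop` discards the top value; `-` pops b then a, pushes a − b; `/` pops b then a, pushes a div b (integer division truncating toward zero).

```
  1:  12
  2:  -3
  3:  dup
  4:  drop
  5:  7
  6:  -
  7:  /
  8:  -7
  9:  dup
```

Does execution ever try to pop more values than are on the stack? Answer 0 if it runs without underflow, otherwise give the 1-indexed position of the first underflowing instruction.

12    12
-3    12 -3
dup   12 -3 -3
drop  12 -3
7     12 -3 7
-     12 -10
/     -1
-7    -1 -7
dup   -1 -7 -7

0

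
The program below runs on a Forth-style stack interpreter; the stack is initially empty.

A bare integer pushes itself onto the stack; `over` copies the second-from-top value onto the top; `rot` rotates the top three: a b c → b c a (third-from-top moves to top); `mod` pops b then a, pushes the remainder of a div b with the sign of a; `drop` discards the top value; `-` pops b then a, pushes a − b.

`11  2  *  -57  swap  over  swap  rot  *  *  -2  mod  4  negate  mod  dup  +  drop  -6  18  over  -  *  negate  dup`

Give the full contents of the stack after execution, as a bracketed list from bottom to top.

11     -> [11]
2      -> [11, 2]
*      -> [22]
-57    -> [22, -57]
swap   -> [-57, 22]
over   -> [-57, 22, -57]
swap   -> [-57, -57, 22]
rot    -> [-57, 22, -57]
*      -> [-57, -1254]
*      -> [71478]
-2     -> [71478, -2]
mod    -> [0]
4      -> [0, 4]
negate -> [0, -4]
mod    -> [0]
dup    -> [0, 0]
+      -> [0]
drop   -> []
-6     -> [-6]
18     -> [-6, 18]
over   -> [-6, 18, -6]
-      -> [-6, 24]
*      -> [-144]
negate -> [144]
dup    -> [144, 144]

[144, 144]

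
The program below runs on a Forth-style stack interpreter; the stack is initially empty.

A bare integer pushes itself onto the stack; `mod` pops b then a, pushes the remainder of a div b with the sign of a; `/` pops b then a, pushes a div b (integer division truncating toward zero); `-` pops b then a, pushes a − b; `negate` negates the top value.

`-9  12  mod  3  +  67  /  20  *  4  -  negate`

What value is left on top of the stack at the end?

4

-9     -> -9
12     -> -9 12
mod    -> -9
3      -> -9 3
+      -> -6
67     -> -6 67
/      -> 0
20     -> 0 20
*      -> 0
4      -> 0 4
-      -> -4
negate -> 4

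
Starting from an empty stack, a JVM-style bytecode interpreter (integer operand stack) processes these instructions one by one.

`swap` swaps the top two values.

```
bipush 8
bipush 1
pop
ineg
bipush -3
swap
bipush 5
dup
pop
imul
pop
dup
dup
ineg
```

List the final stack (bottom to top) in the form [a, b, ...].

[-3, -3, 3]

bipush 8  : [8]
bipush 1  : [8, 1]
pop       : [8]
ineg      : [-8]
bipush -3 : [-8, -3]
swap      : [-3, -8]
bipush 5  : [-3, -8, 5]
dup       : [-3, -8, 5, 5]
pop       : [-3, -8, 5]
imul      : [-3, -40]
pop       : [-3]
dup       : [-3, -3]
dup       : [-3, -3, -3]
ineg      : [-3, -3, 3]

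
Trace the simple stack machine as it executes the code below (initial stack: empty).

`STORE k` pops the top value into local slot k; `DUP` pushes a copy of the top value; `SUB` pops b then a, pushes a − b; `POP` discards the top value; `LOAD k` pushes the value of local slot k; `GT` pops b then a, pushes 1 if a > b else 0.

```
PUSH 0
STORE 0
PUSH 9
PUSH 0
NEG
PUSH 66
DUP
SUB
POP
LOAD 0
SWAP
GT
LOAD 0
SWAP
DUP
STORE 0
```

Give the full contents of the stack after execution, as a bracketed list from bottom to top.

[9, 0, 0]

PUSH 0   0
STORE 0  (empty)
PUSH 9   9
PUSH 0   9 0
NEG      9 0
PUSH 66  9 0 66
DUP      9 0 66 66
SUB      9 0 0
POP      9 0
LOAD 0   9 0 0
SWAP     9 0 0
GT       9 0
LOAD 0   9 0 0
SWAP     9 0 0
DUP      9 0 0 0
STORE 0  9 0 0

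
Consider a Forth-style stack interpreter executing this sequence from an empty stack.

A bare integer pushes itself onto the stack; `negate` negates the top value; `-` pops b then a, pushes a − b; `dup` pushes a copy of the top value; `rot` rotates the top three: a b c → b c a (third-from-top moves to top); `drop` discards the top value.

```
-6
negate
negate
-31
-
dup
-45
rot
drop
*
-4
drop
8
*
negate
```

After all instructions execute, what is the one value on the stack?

9000

-6     → -6
negate → 6
negate → -6
-31    → -6 -31
-      → 25
dup    → 25 25
-45    → 25 25 -45
rot    → 25 -45 25
drop   → 25 -45
*      → -1125
-4     → -1125 -4
drop   → -1125
8      → -1125 8
*      → -9000
negate → 9000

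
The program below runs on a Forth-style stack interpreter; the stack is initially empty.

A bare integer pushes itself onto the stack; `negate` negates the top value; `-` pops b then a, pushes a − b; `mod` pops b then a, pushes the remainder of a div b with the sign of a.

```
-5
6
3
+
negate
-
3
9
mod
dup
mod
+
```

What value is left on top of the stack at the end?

4

-5      [-5]
6       [-5, 6]
3       [-5, 6, 3]
+       [-5, 9]
negate  [-5, -9]
-       [4]
3       [4, 3]
9       [4, 3, 9]
mod     [4, 3]
dup     [4, 3, 3]
mod     [4, 0]
+       [4]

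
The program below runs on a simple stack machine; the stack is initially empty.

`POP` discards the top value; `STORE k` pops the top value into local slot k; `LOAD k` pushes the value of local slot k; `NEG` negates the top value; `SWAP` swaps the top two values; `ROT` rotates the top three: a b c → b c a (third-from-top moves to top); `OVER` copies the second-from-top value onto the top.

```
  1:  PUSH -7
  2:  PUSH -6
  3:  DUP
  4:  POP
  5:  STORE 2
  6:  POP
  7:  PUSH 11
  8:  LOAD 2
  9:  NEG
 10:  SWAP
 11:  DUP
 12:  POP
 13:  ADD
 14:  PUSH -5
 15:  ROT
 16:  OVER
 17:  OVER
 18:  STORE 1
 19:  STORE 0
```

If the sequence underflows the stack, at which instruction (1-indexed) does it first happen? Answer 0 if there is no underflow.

15

PUSH -7  [-7]
PUSH -6  [-7, -6]
DUP      [-7, -6, -6]
POP      [-7, -6]
STORE 2  [-7]
POP      []
PUSH 11  [11]
LOAD 2   [11, -6]
NEG      [11, 6]
SWAP     [6, 11]
DUP      [6, 11, 11]
POP      [6, 11]
ADD      [17]
PUSH -5  [17, -5]
ROT  — needs 3 operands, stack has 2 → underflow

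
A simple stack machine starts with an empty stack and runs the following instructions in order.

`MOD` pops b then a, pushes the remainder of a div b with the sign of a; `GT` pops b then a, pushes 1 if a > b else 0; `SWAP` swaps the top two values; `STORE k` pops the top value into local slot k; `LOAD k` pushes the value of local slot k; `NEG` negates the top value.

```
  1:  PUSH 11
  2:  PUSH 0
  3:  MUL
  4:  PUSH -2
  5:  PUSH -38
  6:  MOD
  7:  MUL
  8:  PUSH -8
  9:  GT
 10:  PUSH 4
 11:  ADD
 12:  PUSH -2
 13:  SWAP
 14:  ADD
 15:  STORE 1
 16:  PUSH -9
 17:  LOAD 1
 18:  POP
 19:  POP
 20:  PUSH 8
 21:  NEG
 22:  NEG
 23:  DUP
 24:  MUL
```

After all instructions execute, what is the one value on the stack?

PUSH 11   [11]
PUSH 0    [11, 0]
MUL       [0]
PUSH -2   [0, -2]
PUSH -38  [0, -2, -38]
MOD       [0, -2]
MUL       [0]
PUSH -8   [0, -8]
GT        [1]
PUSH 4    [1, 4]
ADD       [5]
PUSH -2   [5, -2]
SWAP      [-2, 5]
ADD       [3]
STORE 1   []
PUSH -9   [-9]
LOAD 1    [-9, 3]
POP       [-9]
POP       []
PUSH 8    [8]
NEG       [-8]
NEG       [8]
DUP       [8, 8]
MUL       [64]

64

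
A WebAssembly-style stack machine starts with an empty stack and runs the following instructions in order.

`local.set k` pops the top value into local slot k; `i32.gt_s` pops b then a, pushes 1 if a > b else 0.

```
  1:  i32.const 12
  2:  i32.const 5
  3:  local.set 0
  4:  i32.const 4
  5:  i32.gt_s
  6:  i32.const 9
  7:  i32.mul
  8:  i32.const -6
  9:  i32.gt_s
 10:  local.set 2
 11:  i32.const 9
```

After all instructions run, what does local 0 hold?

5

i32.const 12 → [12]
i32.const 5  → [12, 5]
local.set 0  → [12]
i32.const 4  → [12, 4]
i32.gt_s     → [1]
i32.const 9  → [1, 9]
i32.mul      → [9]
i32.const -6 → [9, -6]
i32.gt_s     → [1]
local.set 2  → []
i32.const 9  → [9]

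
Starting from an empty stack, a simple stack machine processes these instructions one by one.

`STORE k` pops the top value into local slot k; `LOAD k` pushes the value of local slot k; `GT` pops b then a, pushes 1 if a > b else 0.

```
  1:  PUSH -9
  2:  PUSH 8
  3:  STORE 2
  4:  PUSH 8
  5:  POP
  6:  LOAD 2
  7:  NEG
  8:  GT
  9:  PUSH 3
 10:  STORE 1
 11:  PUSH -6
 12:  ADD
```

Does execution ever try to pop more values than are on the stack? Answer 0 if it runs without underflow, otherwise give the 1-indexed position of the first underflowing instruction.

PUSH -9 : -9
PUSH 8  : -9 8
STORE 2 : -9
PUSH 8  : -9 8
POP     : -9
LOAD 2  : -9 8
NEG     : -9 -8
GT      : 0
PUSH 3  : 0 3
STORE 1 : 0
PUSH -6 : 0 -6
ADD     : -6

0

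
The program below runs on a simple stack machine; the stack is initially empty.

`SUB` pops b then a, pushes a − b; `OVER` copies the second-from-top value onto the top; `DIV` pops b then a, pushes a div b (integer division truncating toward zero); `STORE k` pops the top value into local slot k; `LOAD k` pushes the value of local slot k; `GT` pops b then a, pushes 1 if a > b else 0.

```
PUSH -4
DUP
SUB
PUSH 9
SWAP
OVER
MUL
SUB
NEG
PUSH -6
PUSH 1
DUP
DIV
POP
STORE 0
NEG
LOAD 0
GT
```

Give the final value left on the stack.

1

PUSH -4 -> [-4]
DUP     -> [-4, -4]
SUB     -> [0]
PUSH 9  -> [0, 9]
SWAP    -> [9, 0]
OVER    -> [9, 0, 9]
MUL     -> [9, 0]
SUB     -> [9]
NEG     -> [-9]
PUSH -6 -> [-9, -6]
PUSH 1  -> [-9, -6, 1]
DUP     -> [-9, -6, 1, 1]
DIV     -> [-9, -6, 1]
POP     -> [-9, -6]
STORE 0 -> [-9]
NEG     -> [9]
LOAD 0  -> [9, -6]
GT      -> [1]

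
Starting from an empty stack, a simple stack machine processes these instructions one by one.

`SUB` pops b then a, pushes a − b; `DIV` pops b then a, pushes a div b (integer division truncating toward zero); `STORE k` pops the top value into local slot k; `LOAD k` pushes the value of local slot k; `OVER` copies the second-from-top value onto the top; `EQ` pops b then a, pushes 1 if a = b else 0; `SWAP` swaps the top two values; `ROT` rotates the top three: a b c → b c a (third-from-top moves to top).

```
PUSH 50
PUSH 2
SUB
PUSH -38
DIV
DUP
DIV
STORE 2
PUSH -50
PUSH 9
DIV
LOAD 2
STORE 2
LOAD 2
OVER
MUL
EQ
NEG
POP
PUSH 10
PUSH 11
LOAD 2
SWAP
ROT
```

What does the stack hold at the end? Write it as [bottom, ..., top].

[1, 11, 10]

PUSH 50  : [50]
PUSH 2   : [50, 2]
SUB      : [48]
PUSH -38 : [48, -38]
DIV      : [-1]
DUP      : [-1, -1]
DIV      : [1]
STORE 2  : []
PUSH -50 : [-50]
PUSH 9   : [-50, 9]
DIV      : [-5]
LOAD 2   : [-5, 1]
STORE 2  : [-5]
LOAD 2   : [-5, 1]
OVER     : [-5, 1, -5]
MUL      : [-5, -5]
EQ       : [1]
NEG      : [-1]
POP      : []
PUSH 10  : [10]
PUSH 11  : [10, 11]
LOAD 2   : [10, 11, 1]
SWAP     : [10, 1, 11]
ROT      : [1, 11, 10]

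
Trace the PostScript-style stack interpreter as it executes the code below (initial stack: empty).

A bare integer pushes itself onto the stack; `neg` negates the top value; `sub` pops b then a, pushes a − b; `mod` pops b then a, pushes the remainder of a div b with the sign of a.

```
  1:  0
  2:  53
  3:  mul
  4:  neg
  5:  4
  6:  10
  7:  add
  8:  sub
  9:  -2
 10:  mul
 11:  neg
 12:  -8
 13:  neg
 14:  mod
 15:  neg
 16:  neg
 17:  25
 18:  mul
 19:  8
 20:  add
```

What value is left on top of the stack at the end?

-92

0   : [0]
53  : [0, 53]
mul : [0]
neg : [0]
4   : [0, 4]
10  : [0, 4, 10]
add : [0, 14]
sub : [-14]
-2  : [-14, -2]
mul : [28]
neg : [-28]
-8  : [-28, -8]
neg : [-28, 8]
mod : [-4]
neg : [4]
neg : [-4]
25  : [-4, 25]
mul : [-100]
8   : [-100, 8]
add : [-92]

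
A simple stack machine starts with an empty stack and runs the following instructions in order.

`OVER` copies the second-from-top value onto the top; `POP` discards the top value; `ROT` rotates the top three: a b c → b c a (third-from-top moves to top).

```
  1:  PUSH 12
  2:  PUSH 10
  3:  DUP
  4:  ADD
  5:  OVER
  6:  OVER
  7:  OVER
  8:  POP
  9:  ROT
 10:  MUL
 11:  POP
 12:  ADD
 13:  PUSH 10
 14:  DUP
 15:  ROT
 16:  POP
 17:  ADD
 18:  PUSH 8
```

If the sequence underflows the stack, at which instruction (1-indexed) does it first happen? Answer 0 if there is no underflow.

0

PUSH 12 → [12]
PUSH 10 → [12, 10]
DUP     → [12, 10, 10]
ADD     → [12, 20]
OVER    → [12, 20, 12]
OVER    → [12, 20, 12, 20]
OVER    → [12, 20, 12, 20, 12]
POP     → [12, 20, 12, 20]
ROT     → [12, 12, 20, 20]
MUL     → [12, 12, 400]
POP     → [12, 12]
ADD     → [24]
PUSH 10 → [24, 10]
DUP     → [24, 10, 10]
ROT     → [10, 10, 24]
POP     → [10, 10]
ADD     → [20]
PUSH 8  → [20, 8]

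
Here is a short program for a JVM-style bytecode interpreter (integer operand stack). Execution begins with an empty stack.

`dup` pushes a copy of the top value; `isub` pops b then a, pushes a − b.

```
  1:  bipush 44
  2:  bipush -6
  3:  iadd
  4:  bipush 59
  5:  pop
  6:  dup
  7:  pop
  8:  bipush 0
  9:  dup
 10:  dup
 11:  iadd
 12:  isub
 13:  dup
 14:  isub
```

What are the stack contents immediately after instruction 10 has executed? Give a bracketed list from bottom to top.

bipush 44 -> [44]
bipush -6 -> [44, -6]
iadd      -> [38]
bipush 59 -> [38, 59]
pop       -> [38]
dup       -> [38, 38]
pop       -> [38]
bipush 0  -> [38, 0]
dup       -> [38, 0, 0]
dup       -> [38, 0, 0, 0]

[38, 0, 0, 0]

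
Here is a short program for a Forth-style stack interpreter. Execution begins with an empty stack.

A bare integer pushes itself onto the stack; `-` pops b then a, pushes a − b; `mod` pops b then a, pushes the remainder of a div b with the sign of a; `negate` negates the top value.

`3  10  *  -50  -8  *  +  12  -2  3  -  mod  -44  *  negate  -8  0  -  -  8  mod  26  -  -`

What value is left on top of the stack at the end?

3      : [3]
10     : [3, 10]
*      : [30]
-50    : [30, -50]
-8     : [30, -50, -8]
*      : [30, 400]
+      : [430]
12     : [430, 12]
-2     : [430, 12, -2]
3      : [430, 12, -2, 3]
-      : [430, 12, -5]
mod    : [430, 2]
-44    : [430, 2, -44]
*      : [430, -88]
negate : [430, 88]
-8     : [430, 88, -8]
0      : [430, 88, -8, 0]
-      : [430, 88, -8]
-      : [430, 96]
8      : [430, 96, 8]
mod    : [430, 0]
26     : [430, 0, 26]
-      : [430, -26]
-      : [456]

456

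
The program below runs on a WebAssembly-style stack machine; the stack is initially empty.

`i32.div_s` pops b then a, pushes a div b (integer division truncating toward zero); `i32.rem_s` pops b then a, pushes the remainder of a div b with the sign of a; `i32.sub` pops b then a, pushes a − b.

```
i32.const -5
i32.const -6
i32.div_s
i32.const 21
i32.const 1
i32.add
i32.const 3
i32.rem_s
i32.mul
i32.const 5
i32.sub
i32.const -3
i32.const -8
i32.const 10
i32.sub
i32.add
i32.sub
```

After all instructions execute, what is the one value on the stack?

16

i32.const -5 : [-5]
i32.const -6 : [-5, -6]
i32.div_s    : [0]
i32.const 21 : [0, 21]
i32.const 1  : [0, 21, 1]
i32.add      : [0, 22]
i32.const 3  : [0, 22, 3]
i32.rem_s    : [0, 1]
i32.mul      : [0]
i32.const 5  : [0, 5]
i32.sub      : [-5]
i32.const -3 : [-5, -3]
i32.const -8 : [-5, -3, -8]
i32.const 10 : [-5, -3, -8, 10]
i32.sub      : [-5, -3, -18]
i32.add      : [-5, -21]
i32.sub      : [16]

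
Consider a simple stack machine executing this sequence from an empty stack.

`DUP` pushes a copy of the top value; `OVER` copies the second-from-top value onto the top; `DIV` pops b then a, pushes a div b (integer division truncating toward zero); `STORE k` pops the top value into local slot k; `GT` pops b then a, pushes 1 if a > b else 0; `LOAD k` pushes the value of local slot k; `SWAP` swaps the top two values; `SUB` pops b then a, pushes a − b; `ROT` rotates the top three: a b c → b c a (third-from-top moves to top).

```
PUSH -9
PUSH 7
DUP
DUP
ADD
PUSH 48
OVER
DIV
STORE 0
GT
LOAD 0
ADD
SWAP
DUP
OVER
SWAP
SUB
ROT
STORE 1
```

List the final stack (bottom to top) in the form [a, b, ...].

PUSH -9 : -9
PUSH 7  : -9 7
DUP     : -9 7 7
DUP     : -9 7 7 7
ADD     : -9 7 14
PUSH 48 : -9 7 14 48
OVER    : -9 7 14 48 14
DIV     : -9 7 14 3
STORE 0 : -9 7 14
GT      : -9 0
LOAD 0  : -9 0 3
ADD     : -9 3
SWAP    : 3 -9
DUP     : 3 -9 -9
OVER    : 3 -9 -9 -9
SWAP    : 3 -9 -9 -9
SUB     : 3 -9 0
ROT     : -9 0 3
STORE 1 : -9 0

[-9, 0]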